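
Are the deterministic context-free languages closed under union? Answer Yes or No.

{aⁿbⁿ : n≥0} and {aⁿb²ⁿ : n≥0} are each accepted by a deterministic PDA (push the a's; pop one per b, respectively one per two b's), but their union U is not. Suppose a DPDA M accepted U. Being deterministic, M has a single run on aⁿb²ⁿ, and since aⁿbⁿ ∈ U that run passes through an accepting configuration right after consuming the prefix aⁿbⁿ and then goes on to accept again after n more b's. Build an ordinary (nondeterministic) PDA M′ that simulates M on a's and b's and, at any moment when M is in an accepting state, may switch to a second mode in which it reads only c's, feeding each c to M as a b; M′ accepts when M does. Then M′ accepts aⁱbʲcᵏ (k≥1) exactly when both aⁱbʲ ∈ U and aⁱbʲ⁺ᵏ ∈ U, and checking the four cases (i=j or j=2i, combined with j+k=i or j+k=2i) leaves only i=j=k: so L(M′) ∩ a*b*c⁺ = {aⁿbⁿcⁿ : n≥1} would be context-free, which it is not (pumping lemma) — contradiction. (The union is an unambiguous CFL; it is determinism, not unambiguity, that fails.)

No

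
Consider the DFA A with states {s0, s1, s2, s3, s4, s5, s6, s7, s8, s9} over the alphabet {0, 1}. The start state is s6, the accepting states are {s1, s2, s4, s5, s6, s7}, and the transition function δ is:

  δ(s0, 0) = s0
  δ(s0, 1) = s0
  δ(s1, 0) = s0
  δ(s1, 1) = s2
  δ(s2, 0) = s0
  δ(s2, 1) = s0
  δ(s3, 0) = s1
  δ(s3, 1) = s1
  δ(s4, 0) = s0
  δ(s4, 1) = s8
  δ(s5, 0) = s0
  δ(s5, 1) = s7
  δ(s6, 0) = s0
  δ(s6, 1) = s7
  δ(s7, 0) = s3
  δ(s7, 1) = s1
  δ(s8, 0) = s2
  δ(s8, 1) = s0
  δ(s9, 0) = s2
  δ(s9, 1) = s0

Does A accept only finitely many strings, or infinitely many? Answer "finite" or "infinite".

finite

The useful states (reachable from s6 and able to reach an accepting state) are {s1, s2, s3, s6, s7}.
Restricted to these states the transition graph has no cycle, so every accepting path has bounded length and L is finite.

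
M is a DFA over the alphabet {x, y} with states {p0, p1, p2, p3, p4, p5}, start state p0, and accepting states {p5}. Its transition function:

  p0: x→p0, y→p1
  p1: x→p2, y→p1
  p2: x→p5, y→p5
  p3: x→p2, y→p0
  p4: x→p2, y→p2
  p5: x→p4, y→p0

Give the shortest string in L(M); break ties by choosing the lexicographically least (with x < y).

A breadth-first search from p0 reaches an accepting state first via the path p0 → p1 → p2 → p5 on input yxx.
No string of length < 3 is accepted (BFS exhausts all shorter strings without reaching an accepting state), and yxx is the lexicographically least accepting string of length 3.

yxx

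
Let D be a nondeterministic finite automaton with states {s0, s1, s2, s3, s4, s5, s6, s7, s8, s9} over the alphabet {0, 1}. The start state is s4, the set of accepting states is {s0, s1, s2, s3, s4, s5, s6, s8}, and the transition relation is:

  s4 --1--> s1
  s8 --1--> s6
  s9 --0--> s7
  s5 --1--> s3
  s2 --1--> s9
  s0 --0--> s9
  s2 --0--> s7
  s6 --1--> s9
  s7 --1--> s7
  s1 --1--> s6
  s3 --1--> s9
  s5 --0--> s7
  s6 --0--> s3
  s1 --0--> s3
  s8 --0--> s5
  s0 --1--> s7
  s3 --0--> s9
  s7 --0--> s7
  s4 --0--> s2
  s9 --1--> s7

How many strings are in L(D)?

6

The useful subgraph on states {s1, s2, s3, s4, s6} is acyclic, so L(D) is finite; the longest accepting path visits 4 useful states, giving maximum string length 3.
Counting accepting paths from s4 by length: 1 of length 0, 2 of length 1, 2 of length 2, 1 of length 3. Total 6.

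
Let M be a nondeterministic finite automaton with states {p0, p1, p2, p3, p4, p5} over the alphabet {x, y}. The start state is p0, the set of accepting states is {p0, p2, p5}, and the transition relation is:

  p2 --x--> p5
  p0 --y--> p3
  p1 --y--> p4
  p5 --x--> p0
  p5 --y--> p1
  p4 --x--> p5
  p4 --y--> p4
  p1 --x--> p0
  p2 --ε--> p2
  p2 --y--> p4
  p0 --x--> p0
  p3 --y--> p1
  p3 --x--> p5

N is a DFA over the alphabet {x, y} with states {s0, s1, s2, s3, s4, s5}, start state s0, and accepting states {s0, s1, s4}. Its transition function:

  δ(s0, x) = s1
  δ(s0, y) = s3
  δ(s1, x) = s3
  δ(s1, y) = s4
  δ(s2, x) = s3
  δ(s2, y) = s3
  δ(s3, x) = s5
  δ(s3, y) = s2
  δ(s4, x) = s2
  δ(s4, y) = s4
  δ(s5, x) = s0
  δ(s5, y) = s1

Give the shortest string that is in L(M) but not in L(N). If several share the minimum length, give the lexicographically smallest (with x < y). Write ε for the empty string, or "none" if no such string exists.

xx

The string xx is accepted by M but not by N.
No shorter string lies in the difference, and xx is the lexicographically first length-2 string in L(M) \ L(N).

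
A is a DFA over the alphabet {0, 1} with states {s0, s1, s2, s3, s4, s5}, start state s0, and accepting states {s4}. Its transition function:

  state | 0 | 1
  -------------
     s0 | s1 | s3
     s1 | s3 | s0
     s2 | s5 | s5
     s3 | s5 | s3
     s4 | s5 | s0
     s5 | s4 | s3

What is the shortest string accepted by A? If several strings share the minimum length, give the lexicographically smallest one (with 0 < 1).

A breadth-first search from s0 reaches an accepting state first via the path s0 → s3 → s5 → s4 on input 100.
No string of length < 3 is accepted (BFS exhausts all shorter strings without reaching an accepting state), and 100 is the lexicographically least accepting string of length 3.

100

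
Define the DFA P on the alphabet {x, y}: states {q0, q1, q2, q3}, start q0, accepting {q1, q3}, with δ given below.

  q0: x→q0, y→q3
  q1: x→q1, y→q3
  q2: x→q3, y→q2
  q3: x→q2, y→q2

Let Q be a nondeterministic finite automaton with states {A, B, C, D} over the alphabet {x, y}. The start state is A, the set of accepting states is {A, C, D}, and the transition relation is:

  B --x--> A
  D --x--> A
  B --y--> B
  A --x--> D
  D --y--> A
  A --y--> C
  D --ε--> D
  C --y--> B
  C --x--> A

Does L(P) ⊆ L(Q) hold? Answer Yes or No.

Exploring the product automaton P × Q from the start pair (q0, A), following both machines on each input symbol, reaches 9 state pairs: (q0, A), (q0, D), (q3, C), (q3, A), (q2, A), (q2, B), (q2, D), (q2, C), (q3, D).
P accepts in {q1, q3} and Q accepts in {A, C, D}. The reachable pairs whose P-component is accepting are (q3, C), (q3, A), (q3, D); in each of them the Q-component is accepting too, so the product for L(P) \ L(Q) (P-component accepting, Q-component rejecting) has no reachable accepting pair and the difference is empty.
Hence every string in L(P) is also in L(Q).

Yes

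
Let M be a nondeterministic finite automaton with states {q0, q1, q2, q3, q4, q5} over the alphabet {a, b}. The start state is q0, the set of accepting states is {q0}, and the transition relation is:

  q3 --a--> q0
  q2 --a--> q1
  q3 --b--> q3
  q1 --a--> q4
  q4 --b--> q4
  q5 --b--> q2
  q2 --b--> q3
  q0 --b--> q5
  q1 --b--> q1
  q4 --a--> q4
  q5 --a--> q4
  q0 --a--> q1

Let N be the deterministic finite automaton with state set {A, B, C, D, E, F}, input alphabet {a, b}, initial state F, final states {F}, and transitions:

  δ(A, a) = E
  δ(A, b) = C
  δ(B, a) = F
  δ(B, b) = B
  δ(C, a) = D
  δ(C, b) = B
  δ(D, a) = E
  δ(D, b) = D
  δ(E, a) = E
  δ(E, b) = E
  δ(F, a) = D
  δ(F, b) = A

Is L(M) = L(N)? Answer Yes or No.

Yes

Exploring the product automaton M × N from the start pair (q0, F), following both machines on each input symbol, reaches 6 state pairs: (q0, F), (q1, D), (q5, A), (q4, E), (q2, C), (q3, B).
M accepts in {q0} and N accepts in {F}. In every reachable pair the two components are either both accepting — (q0, F) — or both non-accepting, so no string is accepted by exactly one of the machines: L(M) \ L(N) and L(N) \ L(M) are both empty.
Hence every string is accepted by M iff it is accepted by N, and the two languages coincide.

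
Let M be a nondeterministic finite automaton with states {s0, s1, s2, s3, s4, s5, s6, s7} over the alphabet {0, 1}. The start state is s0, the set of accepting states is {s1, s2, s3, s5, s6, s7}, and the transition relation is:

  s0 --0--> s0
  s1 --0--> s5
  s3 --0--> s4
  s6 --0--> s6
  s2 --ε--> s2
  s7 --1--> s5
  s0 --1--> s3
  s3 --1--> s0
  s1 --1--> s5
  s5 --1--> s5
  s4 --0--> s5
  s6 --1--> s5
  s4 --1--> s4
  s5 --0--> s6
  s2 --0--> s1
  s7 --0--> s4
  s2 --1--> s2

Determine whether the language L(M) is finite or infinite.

infinite

State s0 is reachable from the start and can reach an accepting state, and it lies on the cycle s0 → s0.
Traversing that cycle any number of times yields accepted strings of unbounded length, so the language is infinite.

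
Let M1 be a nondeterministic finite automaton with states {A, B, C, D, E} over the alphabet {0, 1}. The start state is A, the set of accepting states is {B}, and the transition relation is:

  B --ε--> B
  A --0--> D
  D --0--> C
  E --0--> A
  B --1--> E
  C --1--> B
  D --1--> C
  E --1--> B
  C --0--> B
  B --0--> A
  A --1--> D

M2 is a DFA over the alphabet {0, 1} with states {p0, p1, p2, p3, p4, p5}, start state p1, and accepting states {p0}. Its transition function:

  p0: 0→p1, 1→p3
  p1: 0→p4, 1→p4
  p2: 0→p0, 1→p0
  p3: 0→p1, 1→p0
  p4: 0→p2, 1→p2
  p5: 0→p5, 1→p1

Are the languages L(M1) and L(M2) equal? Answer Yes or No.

Yes

Exploring the product automaton M1 × M2 from the start pair (A, p1), following both machines on each input symbol, reaches 5 state pairs: (A, p1), (D, p4), (C, p2), (B, p0), (E, p3).
M1 accepts in {B} and M2 accepts in {p0}. In every reachable pair the two components are either both accepting — (B, p0) — or both non-accepting, so no string is accepted by exactly one of the machines: L(M1) \ L(M2) and L(M2) \ L(M1) are both empty.
Hence every string is accepted by M1 iff it is accepted by M2, and the two languages coincide.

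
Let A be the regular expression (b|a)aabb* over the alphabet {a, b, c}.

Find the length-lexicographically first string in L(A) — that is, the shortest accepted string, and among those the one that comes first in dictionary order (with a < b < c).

aaab

By inspection of the expression, no string of length less than 4 matches, and aaab is the lexicographically first match of length 4.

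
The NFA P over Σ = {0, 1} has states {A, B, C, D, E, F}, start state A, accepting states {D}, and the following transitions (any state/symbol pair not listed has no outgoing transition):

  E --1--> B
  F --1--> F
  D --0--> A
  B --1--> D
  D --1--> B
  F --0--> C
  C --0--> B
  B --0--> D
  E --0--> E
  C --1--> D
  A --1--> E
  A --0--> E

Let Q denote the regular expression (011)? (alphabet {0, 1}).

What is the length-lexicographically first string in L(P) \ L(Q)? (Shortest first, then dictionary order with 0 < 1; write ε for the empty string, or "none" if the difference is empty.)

The string 010 is accepted by P but not by Q.
No shorter string lies in the difference, and 010 is the lexicographically first length-3 string in L(P) \ L(Q).

010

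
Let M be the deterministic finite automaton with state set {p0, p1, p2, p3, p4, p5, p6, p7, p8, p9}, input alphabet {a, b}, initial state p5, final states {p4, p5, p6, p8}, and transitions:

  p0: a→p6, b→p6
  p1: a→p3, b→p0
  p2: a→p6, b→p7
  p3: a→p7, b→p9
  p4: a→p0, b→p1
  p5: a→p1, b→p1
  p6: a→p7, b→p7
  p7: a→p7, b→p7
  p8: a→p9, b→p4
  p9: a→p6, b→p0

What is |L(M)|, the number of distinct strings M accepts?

The useful subgraph on states {p0, p1, p3, p5, p6, p9} is acyclic, so L(M) is finite; the longest accepting path visits 6 useful states, giving maximum string length 5.
Counting accepting paths from p5 by length: 1 of length 0, 4 of length 3, 2 of length 4, 4 of length 5. Total 11.

11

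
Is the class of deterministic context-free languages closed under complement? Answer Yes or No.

Yes

A deterministic PDA can be normalised so that it always reads its entire input (no blocking, no infinite ε-loops) and records in its finite control whether it has passed through an accepting state since the last input symbol was consumed; inverting that end-of-input verdict yields a DPDA for the complement.
So the deterministic context-free languages are closed under complement.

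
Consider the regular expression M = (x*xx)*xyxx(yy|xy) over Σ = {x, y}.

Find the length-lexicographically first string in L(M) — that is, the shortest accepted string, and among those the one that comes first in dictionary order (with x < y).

xyxxxy

By inspection of the expression, no string of length less than 6 matches, and xyxxxy is the lexicographically first match of length 6.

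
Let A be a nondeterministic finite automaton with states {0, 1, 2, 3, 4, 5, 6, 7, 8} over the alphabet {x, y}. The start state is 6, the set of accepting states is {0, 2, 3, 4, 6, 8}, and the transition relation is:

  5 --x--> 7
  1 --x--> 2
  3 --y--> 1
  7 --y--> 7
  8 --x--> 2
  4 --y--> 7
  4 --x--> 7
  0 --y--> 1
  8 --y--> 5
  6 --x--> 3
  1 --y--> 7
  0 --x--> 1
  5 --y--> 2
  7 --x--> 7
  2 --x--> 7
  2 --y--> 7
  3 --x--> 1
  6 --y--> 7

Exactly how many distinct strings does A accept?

The useful subgraph on states {1, 2, 3, 6} is acyclic, so L(A) is finite; the longest accepting path visits 4 useful states, giving maximum string length 3.
Counting accepting paths from 6 by length: 1 of length 0, 1 of length 1, 2 of length 3. Total 4.

4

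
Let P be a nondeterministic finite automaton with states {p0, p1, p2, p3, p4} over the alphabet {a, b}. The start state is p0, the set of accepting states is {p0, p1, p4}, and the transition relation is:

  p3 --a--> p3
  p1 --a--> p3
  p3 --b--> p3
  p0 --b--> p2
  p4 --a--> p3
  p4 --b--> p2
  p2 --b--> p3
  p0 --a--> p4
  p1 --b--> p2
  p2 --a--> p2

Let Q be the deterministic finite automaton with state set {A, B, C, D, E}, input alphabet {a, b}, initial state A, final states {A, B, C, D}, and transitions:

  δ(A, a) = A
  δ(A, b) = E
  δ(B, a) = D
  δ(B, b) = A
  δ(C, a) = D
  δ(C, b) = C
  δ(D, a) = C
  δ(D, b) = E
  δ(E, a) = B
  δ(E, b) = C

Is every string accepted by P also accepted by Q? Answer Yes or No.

Exploring the product automaton P × Q from the start pair (p0, A), following both machines on each input symbol, reaches 11 state pairs: (p0, A), (p4, A), (p2, E), (p3, A), (p2, B), (p3, C), (p3, E), (p2, D), (p3, D), (p3, B), (p2, C).
P accepts in {p0, p1, p4} and Q accepts in {A, B, C, D}. The reachable pairs whose P-component is accepting are (p0, A), (p4, A); in each of them the Q-component is accepting too, so the product for L(P) \ L(Q) (P-component accepting, Q-component rejecting) has no reachable accepting pair and the difference is empty.
Hence every string in L(P) is also in L(Q).

Yes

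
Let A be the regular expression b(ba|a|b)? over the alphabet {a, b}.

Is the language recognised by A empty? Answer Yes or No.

The string b matches the expression, so it belongs to L(A).
Since L(A) contains at least one string, it is not empty.

No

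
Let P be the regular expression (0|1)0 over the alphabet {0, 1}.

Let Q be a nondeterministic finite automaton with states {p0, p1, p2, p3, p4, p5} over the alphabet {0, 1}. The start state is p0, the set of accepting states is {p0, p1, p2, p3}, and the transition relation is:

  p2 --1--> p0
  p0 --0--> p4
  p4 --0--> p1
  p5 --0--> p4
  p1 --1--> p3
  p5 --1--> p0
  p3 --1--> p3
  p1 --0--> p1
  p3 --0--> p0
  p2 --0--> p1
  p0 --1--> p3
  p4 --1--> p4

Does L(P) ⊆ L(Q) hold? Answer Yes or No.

Converting the expression P to a DFA (subset construction, then merging equivalent states) gives the minimal DFA with states {r0, r1, r2, r3}, start state r0, accepting states {r2} and transitions r0: 0→r1, 1→r1; r1: 0→r2, 1→r3; r2: 0→r3, 1→r3; r3: 0→r3, 1→r3.
Exploring the product automaton P × Q from the start pair (r0, p0), following both machines on each input symbol, reaches 9 state pairs: (r0, p0), (r1, p4), (r1, p3), (r2, p1), (r3, p4), (r2, p0), (r3, p3), (r3, p1), (r3, p0).
P accepts in {r2} and Q accepts in {p0, p1, p2, p3}. The reachable pairs whose P-component is accepting are (r2, p1), (r2, p0); in each of them the Q-component is accepting too, so the product for L(P) \ L(Q) (P-component accepting, Q-component rejecting) has no reachable accepting pair and the difference is empty.
Hence every string in L(P) is also in L(Q).

Yes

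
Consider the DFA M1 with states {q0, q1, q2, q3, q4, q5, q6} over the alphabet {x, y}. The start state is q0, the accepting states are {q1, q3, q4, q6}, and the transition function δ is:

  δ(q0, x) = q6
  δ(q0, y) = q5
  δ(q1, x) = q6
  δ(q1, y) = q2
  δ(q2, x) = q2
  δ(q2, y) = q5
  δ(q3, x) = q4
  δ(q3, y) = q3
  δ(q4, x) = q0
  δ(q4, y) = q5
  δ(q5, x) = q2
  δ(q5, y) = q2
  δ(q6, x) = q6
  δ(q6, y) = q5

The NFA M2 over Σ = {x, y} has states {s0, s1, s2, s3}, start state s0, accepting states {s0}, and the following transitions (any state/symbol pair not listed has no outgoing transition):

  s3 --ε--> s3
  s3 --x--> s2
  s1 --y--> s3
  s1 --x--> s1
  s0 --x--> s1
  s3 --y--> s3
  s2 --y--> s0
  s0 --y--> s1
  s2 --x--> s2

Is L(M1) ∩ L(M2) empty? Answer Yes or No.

Yes

Exploring the product automaton M1 × M2 from the start pair (q0, s0), following both machines on each input symbol, reaches 8 state pairs: (q0, s0), (q6, s1), (q5, s1), (q5, s3), (q2, s1), (q2, s3), (q2, s2), (q5, s0).
M1 accepts in {q1, q3, q4, q6} and M2 accepts in {s0}; no reachable pair has both components accepting, so no string drives both machines to acceptance simultaneously and L(M1) ∩ L(M2) = ∅.
So no string is accepted by both, and the intersection is empty.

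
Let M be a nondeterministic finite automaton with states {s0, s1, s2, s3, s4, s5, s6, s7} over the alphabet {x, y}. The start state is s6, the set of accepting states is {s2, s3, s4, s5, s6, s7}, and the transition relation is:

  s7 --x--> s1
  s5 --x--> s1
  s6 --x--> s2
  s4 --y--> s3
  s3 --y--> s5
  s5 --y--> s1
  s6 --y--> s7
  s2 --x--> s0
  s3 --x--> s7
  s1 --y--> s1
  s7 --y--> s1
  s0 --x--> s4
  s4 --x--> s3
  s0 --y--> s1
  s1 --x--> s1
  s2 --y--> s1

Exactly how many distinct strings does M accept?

10

The useful subgraph on states {s0, s2, s3, s4, s5, s6, s7} is acyclic, so L(M) is finite; the longest accepting path visits 6 useful states, giving maximum string length 5.
Counting accepting paths from s6 by length: 1 of length 0, 2 of length 1, 1 of length 3, 2 of length 4, 4 of length 5. Total 10.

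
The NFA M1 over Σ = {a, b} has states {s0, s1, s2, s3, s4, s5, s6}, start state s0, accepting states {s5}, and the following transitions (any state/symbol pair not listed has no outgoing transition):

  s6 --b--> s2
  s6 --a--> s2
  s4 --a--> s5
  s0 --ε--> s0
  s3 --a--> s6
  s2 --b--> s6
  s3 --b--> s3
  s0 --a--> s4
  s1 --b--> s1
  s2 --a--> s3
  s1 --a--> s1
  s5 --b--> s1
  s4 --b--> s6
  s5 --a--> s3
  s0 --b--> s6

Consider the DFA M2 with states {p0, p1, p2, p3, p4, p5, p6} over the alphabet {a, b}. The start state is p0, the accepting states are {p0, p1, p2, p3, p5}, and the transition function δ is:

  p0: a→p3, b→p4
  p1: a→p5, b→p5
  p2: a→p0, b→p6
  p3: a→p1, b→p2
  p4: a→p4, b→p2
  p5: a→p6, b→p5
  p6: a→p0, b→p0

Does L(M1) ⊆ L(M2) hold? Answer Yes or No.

Yes

Exploring the product automaton M1 × M2 from the start pair (s0, p0), following both machines on each input symbol, reaches 31 state pairs: (s0, p0), (s4, p3), (s6, p4), (s5, p1), (s6, p2), (s2, p4), (s2, p2), (s3, p5), (s1, p5), (s2, p0), (s2, p6), (s3, p4), (s3, p0), (s6, p6), (s1, p6), (s3, p3), (s6, p0), (s3, p2), (s6, p3), (s1, p0), (s6, p1), (s2, p3), (s3, p6), (s2, p1), (s1, p3), (s1, p4), (s2, p5), (s3, p1), (s6, p5), (s1, p1), (s1, p2).
M1 accepts in {s5} and M2 accepts in {p0, p1, p2, p3, p5}. The reachable pairs whose M1-component is accepting are (s5, p1); in each of them the M2-component is accepting too, so the product for L(M1) \ L(M2) (M1-component accepting, M2-component rejecting) has no reachable accepting pair and the difference is empty.
Hence every string in L(M1) is also in L(M2).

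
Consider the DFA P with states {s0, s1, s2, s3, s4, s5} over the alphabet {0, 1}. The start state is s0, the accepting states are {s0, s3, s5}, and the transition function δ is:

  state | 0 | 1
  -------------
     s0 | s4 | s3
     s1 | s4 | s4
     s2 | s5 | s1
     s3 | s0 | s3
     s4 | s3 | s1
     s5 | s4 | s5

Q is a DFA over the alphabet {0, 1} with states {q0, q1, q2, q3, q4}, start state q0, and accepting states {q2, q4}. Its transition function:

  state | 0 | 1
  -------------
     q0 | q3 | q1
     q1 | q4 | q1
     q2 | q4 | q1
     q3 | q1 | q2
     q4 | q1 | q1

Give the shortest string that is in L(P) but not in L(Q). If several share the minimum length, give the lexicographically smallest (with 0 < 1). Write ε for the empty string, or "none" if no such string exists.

ε

The empty string ε is accepted by P but not by Q.
Since ε is the unique shortest string, it is the required witness.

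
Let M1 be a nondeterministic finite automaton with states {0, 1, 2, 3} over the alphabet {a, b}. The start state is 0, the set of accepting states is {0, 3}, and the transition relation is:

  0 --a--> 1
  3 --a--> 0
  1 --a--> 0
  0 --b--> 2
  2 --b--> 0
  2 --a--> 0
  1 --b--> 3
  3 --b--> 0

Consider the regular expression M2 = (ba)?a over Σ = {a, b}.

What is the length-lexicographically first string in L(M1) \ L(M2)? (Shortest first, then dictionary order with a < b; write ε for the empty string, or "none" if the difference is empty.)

The empty string ε is accepted by M1 but not by M2.
Since ε is the unique shortest string, it is the required witness.

ε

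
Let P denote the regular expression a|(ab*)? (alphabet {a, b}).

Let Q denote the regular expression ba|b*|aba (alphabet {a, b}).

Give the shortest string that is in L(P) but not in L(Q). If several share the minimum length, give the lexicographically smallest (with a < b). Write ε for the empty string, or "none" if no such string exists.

The string a is accepted by P but not by Q.
No shorter string lies in the difference, and a is the lexicographically first length-1 string in L(P) \ L(Q).

a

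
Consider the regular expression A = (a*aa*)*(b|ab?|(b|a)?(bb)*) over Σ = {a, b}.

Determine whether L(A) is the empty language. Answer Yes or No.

The empty string ε matches the expression, so it belongs to L(A).
Since L(A) contains at least one string, it is not empty.

No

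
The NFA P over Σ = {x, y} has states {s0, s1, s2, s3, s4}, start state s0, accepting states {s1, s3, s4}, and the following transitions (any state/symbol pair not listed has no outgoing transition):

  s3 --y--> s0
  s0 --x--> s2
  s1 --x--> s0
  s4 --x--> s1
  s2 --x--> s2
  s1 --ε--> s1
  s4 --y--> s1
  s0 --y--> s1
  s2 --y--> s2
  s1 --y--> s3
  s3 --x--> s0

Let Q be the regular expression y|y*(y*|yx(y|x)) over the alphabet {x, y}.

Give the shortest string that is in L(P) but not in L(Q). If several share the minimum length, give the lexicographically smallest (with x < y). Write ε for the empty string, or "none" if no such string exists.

The string yxyy is accepted by P but not by Q.
No shorter string lies in the difference, and yxyy is the lexicographically first length-4 string in L(P) \ L(Q).

yxyy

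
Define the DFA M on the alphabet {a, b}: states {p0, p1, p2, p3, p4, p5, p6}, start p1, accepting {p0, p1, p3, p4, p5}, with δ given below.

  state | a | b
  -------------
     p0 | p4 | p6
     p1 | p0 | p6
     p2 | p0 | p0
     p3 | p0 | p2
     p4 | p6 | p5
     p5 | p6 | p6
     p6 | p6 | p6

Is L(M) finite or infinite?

The useful states (reachable from p1 and able to reach an accepting state) are {p0, p1, p4, p5}.
Restricted to these states the transition graph has no cycle, so every accepting path has bounded length and L is finite.

finite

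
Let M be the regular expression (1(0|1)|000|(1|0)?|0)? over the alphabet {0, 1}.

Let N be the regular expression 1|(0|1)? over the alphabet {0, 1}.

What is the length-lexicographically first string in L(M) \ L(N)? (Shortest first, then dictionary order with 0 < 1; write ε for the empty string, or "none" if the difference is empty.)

The string 10 is accepted by M but not by N.
No shorter string lies in the difference, and 10 is the lexicographically first length-2 string in L(M) \ L(N).

10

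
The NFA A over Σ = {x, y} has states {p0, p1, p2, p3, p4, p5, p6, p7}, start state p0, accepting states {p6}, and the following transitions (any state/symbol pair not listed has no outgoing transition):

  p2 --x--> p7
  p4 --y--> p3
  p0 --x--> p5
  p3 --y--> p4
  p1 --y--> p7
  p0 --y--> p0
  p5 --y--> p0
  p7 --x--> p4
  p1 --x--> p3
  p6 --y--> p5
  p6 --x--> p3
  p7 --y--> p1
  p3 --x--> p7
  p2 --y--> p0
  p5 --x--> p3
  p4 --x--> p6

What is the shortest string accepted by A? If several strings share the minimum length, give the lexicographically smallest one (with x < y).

A breadth-first search from p0 reaches an accepting state first via the path p0 → p5 → p3 → p4 → p6 on input xxyx.
No string of length < 4 is accepted (BFS exhausts all shorter strings without reaching an accepting state), and xxyx is the lexicographically least accepting string of length 4.

xxyx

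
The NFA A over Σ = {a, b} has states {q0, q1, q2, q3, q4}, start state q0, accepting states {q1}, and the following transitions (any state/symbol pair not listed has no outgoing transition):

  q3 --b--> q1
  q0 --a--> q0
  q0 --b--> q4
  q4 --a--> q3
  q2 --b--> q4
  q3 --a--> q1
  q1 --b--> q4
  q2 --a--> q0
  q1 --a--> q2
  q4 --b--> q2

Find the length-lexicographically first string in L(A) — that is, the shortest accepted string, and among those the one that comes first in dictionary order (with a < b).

A breadth-first search from q0 reaches an accepting state first via the path q0 → q4 → q3 → q1 on input baa.
No string of length < 3 is accepted (BFS exhausts all shorter strings without reaching an accepting state), and baa is the lexicographically least accepting string of length 3.

baa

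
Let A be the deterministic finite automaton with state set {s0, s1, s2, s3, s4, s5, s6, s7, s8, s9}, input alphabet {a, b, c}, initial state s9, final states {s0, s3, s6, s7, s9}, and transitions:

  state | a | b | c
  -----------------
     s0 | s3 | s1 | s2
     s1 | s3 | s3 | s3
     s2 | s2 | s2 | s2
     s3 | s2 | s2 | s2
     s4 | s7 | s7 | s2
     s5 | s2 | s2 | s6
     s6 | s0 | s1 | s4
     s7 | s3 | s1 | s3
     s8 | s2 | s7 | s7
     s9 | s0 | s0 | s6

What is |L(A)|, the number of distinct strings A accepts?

The useful subgraph on states {s0, s1, s3, s4, s6, s7, s9} is acyclic, so L(A) is finite; the longest accepting path visits 6 useful states, giving maximum string length 5.
Counting accepting paths from s9 by length: 1 of length 0, 3 of length 1, 3 of length 2, 12 of length 3, 7 of length 4, 6 of length 5. Total 32.

32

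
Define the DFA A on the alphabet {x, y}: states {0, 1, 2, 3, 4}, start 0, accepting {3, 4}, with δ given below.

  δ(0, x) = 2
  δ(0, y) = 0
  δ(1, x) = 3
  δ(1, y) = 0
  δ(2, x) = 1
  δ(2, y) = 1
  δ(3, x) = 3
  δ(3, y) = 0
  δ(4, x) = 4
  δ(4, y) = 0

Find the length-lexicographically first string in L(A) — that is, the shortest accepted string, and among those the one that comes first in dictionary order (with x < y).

xxx

A breadth-first search from 0 reaches an accepting state first via the path 0 → 2 → 1 → 3 on input xxx.
No string of length < 3 is accepted (BFS exhausts all shorter strings without reaching an accepting state), and xxx is the lexicographically least accepting string of length 3.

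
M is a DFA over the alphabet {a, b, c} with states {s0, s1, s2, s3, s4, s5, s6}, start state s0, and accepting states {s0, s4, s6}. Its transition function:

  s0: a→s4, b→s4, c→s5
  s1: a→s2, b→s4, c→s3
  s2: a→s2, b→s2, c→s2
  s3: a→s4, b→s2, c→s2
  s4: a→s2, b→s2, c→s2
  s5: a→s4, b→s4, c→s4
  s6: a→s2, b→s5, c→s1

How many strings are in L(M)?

6

The useful subgraph on states {s0, s4, s5} is acyclic, so L(M) is finite; the longest accepting path visits 3 useful states, giving maximum string length 2.
Counting accepting paths from s0 by length: 1 of length 0, 2 of length 1, 3 of length 2. Total 6.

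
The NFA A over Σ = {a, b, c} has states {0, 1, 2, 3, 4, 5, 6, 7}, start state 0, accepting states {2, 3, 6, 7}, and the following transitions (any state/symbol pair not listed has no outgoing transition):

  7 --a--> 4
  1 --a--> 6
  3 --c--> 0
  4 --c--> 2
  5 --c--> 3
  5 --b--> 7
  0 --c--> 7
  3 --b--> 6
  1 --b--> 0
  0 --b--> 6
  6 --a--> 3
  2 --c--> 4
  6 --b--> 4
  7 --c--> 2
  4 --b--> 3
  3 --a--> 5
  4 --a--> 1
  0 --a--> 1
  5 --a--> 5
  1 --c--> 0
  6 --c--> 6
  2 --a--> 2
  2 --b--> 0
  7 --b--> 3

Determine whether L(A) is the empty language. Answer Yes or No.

The string b is accepted: the run 0 → 6 ends in the accepting state 6.
Since at least one string is accepted, L(A) is not empty.

No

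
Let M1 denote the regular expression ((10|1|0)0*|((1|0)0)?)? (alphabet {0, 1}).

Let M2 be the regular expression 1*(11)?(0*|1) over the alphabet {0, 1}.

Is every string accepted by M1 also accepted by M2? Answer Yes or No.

Converting the expression M1 to a DFA (subset construction, then merging equivalent states) gives the minimal DFA with states {r0, r1, r2}, start state r0, accepting states {r0, r1} and transitions r0: 0→r1, 1→r1; r1: 0→r1, 1→r2; r2: 0→r2, 1→r2.
Converting the expression M2 to a DFA (subset construction, then merging equivalent states) gives the minimal DFA with states {t0, t1, t2}, start state t0, accepting states {t0, t1} and transitions t0: 0→t1, 1→t0; t1: 0→t1, 1→t2; t2: 0→t2, 1→t2.
Exploring the product automaton M1 × M2 from the start pair (r0, t0), following both machines on each input symbol, reaches 6 state pairs: (r0, t0), (r1, t1), (r1, t0), (r2, t2), (r2, t0), (r2, t1).
M1 accepts in {r0, r1} and M2 accepts in {t0, t1}. The reachable pairs whose M1-component is accepting are (r0, t0), (r1, t1), (r1, t0); in each of them the M2-component is accepting too, so the product for L(M1) \ L(M2) (M1-component accepting, M2-component rejecting) has no reachable accepting pair and the difference is empty.
Hence every string in L(M1) is also in L(M2).

Yes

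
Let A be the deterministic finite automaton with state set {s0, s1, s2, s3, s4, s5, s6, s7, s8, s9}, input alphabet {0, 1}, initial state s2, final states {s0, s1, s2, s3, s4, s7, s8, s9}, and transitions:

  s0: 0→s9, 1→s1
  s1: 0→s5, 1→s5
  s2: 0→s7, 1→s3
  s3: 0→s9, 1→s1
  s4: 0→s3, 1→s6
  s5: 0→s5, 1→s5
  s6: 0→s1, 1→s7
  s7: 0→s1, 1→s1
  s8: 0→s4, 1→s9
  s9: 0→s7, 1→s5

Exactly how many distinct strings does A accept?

The useful subgraph on states {s1, s2, s3, s7, s9} is acyclic, so L(A) is finite; the longest accepting path visits 5 useful states, giving maximum string length 4.
Counting accepting paths from s2 by length: 1 of length 0, 2 of length 1, 4 of length 2, 1 of length 3, 2 of length 4. Total 10.

10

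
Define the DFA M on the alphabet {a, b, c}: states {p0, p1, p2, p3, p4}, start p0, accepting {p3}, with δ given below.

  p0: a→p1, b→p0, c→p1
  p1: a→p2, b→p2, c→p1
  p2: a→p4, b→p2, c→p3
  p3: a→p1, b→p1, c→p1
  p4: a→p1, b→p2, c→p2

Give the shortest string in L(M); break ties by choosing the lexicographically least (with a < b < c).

A breadth-first search from p0 reaches an accepting state first via the path p0 → p1 → p2 → p3 on input aac.
No string of length < 3 is accepted (BFS exhausts all shorter strings without reaching an accepting state), and aac is the lexicographically least accepting string of length 3.

aac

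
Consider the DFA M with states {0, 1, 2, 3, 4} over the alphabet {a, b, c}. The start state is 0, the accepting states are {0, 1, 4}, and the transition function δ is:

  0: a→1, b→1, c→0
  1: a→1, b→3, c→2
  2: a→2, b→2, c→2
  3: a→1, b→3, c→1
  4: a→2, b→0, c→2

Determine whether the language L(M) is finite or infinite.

State 0 is reachable from the start and can reach an accepting state, and it lies on the cycle 0 → 0.
Traversing that cycle any number of times yields accepted strings of unbounded length, so the language is infinite.

infinite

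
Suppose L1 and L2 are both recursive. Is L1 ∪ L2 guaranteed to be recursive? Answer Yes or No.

Run a decider for L₁ and then a decider for L₂ on the input and accept if either accepts; both sub-runs halt, so this is again a decider.
So the recursive languages are closed under union.

Yes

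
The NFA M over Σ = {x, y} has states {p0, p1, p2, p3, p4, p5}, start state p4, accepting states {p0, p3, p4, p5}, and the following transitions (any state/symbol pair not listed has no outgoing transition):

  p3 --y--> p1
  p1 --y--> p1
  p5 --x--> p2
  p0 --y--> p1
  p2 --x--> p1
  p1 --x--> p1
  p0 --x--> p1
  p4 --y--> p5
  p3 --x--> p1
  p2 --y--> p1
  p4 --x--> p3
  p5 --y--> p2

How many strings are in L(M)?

3

The useful subgraph on states {p3, p4, p5} is acyclic, so L(M) is finite; the longest accepting path visits 2 useful states, giving maximum string length 1.
Counting accepting paths from p4 by length: 1 of length 0, 2 of length 1. Total 3.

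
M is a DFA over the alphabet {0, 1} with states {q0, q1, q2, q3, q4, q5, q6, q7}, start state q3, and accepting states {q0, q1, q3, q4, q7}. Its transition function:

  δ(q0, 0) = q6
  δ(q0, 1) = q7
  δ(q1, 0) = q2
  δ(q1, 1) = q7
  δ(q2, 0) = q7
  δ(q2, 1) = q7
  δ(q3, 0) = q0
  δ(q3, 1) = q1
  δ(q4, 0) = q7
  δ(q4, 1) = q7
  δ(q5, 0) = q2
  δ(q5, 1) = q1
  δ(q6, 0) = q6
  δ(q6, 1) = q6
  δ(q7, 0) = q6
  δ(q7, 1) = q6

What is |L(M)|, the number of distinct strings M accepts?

The useful subgraph on states {q0, q1, q2, q3, q7} is acyclic, so L(M) is finite; the longest accepting path visits 4 useful states, giving maximum string length 3.
Counting accepting paths from q3 by length: 1 of length 0, 2 of length 1, 2 of length 2, 2 of length 3. Total 7.

7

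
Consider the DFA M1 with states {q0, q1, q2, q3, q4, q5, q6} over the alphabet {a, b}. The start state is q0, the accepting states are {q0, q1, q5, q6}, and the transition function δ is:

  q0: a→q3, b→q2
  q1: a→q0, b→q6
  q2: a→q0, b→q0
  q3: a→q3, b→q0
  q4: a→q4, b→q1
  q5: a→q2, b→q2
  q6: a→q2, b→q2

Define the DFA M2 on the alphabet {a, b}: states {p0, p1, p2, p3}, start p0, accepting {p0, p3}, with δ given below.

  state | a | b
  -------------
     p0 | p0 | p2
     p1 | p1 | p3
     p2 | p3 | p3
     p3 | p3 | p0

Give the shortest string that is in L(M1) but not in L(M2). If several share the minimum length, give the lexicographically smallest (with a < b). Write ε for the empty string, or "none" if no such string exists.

The string ab is accepted by M1 but not by M2.
No shorter string lies in the difference, and ab is the lexicographically first length-2 string in L(M1) \ L(M2).

ab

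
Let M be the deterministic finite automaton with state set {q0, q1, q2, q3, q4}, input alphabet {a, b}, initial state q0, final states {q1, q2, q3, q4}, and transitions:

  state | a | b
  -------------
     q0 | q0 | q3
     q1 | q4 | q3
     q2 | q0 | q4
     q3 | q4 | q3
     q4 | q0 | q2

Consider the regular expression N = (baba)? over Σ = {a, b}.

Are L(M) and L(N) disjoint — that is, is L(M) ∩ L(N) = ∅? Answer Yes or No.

Yes

Converting the expression N to a DFA (subset construction, then merging equivalent states) gives the minimal DFA with states {n0, n1, n2, n3, n4, n5}, start state n0, accepting states {n0, n5} and transitions n0: a→n1, b→n2; n1: a→n1, b→n1; n2: a→n3, b→n1; n3: a→n1, b→n4; n4: a→n5, b→n1; n5: a→n1, b→n1.
Exploring the product automaton M × N from the start pair (q0, n0), following both machines on each input symbol, reaches 9 state pairs: (q0, n0), (q0, n1), (q3, n2), (q3, n1), (q4, n3), (q4, n1), (q2, n4), (q2, n1), (q0, n5).
M accepts in {q1, q2, q3, q4} and N accepts in {n0, n5}; no reachable pair has both components accepting, so no string drives both machines to acceptance simultaneously and L(M) ∩ L(N) = ∅.
So no string is accepted by both, and the intersection is empty.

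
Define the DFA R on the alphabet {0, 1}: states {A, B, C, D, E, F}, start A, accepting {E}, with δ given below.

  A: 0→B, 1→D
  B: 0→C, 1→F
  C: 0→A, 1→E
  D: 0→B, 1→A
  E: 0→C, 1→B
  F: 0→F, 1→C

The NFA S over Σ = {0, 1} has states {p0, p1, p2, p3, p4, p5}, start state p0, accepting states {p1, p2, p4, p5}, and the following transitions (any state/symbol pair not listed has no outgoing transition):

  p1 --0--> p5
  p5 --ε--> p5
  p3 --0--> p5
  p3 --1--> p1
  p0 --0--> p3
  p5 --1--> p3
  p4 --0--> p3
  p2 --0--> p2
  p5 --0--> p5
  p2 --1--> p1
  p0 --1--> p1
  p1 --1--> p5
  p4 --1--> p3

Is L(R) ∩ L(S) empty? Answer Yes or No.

No

The string 01011 is accepted by both R and S.
Hence L(R) ∩ L(S) ≠ ∅.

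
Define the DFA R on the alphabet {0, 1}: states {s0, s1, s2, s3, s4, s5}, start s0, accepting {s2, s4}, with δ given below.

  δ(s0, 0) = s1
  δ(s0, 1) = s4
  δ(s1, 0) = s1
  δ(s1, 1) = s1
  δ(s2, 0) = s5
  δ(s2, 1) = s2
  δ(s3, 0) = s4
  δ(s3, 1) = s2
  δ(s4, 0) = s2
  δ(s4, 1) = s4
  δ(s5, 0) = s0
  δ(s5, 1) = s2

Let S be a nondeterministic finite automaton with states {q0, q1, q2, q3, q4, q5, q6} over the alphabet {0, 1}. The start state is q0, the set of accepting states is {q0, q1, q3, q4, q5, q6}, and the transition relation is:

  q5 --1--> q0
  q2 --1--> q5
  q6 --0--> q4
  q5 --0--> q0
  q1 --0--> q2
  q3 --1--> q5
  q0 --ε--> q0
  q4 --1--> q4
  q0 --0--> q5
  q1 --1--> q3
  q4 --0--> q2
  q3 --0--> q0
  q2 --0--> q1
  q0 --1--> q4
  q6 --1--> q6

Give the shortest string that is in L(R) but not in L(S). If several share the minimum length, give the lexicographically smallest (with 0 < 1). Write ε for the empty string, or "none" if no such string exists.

The string 10 is accepted by R but not by S.
No shorter string lies in the difference, and 10 is the lexicographically first length-2 string in L(R) \ L(S).

10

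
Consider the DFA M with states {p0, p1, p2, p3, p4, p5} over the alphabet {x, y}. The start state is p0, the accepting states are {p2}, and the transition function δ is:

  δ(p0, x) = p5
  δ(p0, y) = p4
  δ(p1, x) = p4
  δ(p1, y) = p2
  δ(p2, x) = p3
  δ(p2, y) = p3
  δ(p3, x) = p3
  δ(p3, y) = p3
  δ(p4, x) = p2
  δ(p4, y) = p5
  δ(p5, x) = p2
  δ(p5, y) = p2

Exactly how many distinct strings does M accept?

The useful subgraph on states {p0, p2, p4, p5} is acyclic, so L(M) is finite; the longest accepting path visits 4 useful states, giving maximum string length 3.
Counting accepting paths from p0 by length: 3 of length 2, 2 of length 3. Total 5.

5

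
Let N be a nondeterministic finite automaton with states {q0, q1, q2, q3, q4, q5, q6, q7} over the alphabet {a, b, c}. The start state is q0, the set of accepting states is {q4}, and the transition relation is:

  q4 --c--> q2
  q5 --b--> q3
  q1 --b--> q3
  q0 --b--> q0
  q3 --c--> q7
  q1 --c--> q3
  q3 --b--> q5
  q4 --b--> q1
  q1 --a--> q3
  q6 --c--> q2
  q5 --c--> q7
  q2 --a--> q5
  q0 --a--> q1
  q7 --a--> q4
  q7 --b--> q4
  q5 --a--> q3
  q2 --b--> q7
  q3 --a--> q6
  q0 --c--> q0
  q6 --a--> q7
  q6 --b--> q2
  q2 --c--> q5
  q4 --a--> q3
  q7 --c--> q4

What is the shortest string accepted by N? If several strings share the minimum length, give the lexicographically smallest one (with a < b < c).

A breadth-first search from q0 reaches an accepting state first via the path q0 → q1 → q3 → q7 → q4 on input aaca.
No string of length < 4 is accepted (BFS exhausts all shorter strings without reaching an accepting state), and aaca is the lexicographically least accepting string of length 4.

aaca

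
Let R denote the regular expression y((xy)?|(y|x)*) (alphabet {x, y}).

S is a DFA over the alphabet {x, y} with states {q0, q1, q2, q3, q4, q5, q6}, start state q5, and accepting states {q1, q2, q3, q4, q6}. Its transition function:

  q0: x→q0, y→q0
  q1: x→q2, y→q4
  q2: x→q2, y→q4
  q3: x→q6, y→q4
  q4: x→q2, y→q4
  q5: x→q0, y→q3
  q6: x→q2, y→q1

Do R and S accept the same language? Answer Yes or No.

Yes

Converting the expression R to a DFA (subset construction, then merging equivalent states) gives the minimal DFA with states {r0, r1, r2}, start state r0, accepting states {r2} and transitions r0: x→r1, y→r2; r1: x→r1, y→r1; r2: x→r2, y→r2.
Exploring the product automaton R × S from the start pair (r0, q5), following both machines on each input symbol, reaches 7 state pairs: (r0, q5), (r1, q0), (r2, q3), (r2, q6), (r2, q4), (r2, q2), (r2, q1).
R accepts in {r2} and S accepts in {q1, q2, q3, q4, q6}. In every reachable pair the two components are either both accepting — (r2, q3), (r2, q6), (r2, q4), (r2, q2), (r2, q1) — or both non-accepting, so no string is accepted by exactly one of the machines: L(R) \ L(S) and L(S) \ L(R) are both empty.
Hence every string is accepted by R iff it is accepted by S, and the two languages coincide.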